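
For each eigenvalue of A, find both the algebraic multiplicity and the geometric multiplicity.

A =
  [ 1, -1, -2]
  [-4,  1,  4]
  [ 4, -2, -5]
λ = -1: alg = 3, geom = 2

Step 1 — factor the characteristic polynomial to read off the algebraic multiplicities:
  χ_A(x) = (x + 1)^3

Step 2 — compute geometric multiplicities via the rank-nullity identity g(λ) = n − rank(A − λI):
  rank(A − (-1)·I) = 1, so dim ker(A − (-1)·I) = n − 1 = 2

Summary:
  λ = -1: algebraic multiplicity = 3, geometric multiplicity = 2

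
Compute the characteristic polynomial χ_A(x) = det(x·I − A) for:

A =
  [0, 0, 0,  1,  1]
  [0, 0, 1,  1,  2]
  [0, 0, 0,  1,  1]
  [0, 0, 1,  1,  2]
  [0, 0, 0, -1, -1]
x^5

Expanding det(x·I − A) (e.g. by cofactor expansion or by noting that A is similar to its Jordan form J, which has the same characteristic polynomial as A) gives
  χ_A(x) = x^5
which factors as x^5. The eigenvalues (with algebraic multiplicities) are λ = 0 with multiplicity 5.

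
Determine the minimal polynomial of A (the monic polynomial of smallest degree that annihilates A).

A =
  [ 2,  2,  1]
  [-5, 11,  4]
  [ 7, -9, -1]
x^3 - 12*x^2 + 48*x - 64

The characteristic polynomial is χ_A(x) = (x - 4)^3, so the eigenvalues are known. The minimal polynomial is
  m_A(x) = Π_λ (x − λ)^{k_λ}
where k_λ is the size of the *largest* Jordan block for λ (equivalently, the smallest k with (A − λI)^k v = 0 for every generalised eigenvector v of λ).

  λ = 4: largest Jordan block has size 3, contributing (x − 4)^3

So m_A(x) = (x - 4)^3 = x^3 - 12*x^2 + 48*x - 64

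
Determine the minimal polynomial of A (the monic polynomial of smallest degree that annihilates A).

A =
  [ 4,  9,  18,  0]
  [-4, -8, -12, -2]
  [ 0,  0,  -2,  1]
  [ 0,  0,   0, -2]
x^2 + 4*x + 4

The characteristic polynomial is χ_A(x) = (x + 2)^4, so the eigenvalues are known. The minimal polynomial is
  m_A(x) = Π_λ (x − λ)^{k_λ}
where k_λ is the size of the *largest* Jordan block for λ (equivalently, the smallest k with (A − λI)^k v = 0 for every generalised eigenvector v of λ).

  λ = -2: largest Jordan block has size 2, contributing (x + 2)^2

So m_A(x) = (x + 2)^2 = x^2 + 4*x + 4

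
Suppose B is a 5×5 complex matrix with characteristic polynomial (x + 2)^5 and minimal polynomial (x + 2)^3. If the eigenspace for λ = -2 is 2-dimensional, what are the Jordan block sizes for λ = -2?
Block sizes for λ = -2: [3, 2]

Step 1 — from the characteristic polynomial, algebraic multiplicity of λ = -2 is 5. From dim ker(B − (-2)·I) = 2, there are exactly 2 Jordan blocks for λ = -2.
Step 2 — from the minimal polynomial, the factor (x + 2)^3 tells us the largest block for λ = -2 has size 3.
Step 3 — with total size 5, 2 blocks, and largest block 3, the block sizes (in nonincreasing order) are [3, 2].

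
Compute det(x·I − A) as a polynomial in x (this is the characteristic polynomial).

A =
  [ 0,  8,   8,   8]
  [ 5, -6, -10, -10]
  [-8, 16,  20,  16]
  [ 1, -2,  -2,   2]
x^4 - 16*x^3 + 96*x^2 - 256*x + 256

Expanding det(x·I − A) (e.g. by cofactor expansion or by noting that A is similar to its Jordan form J, which has the same characteristic polynomial as A) gives
  χ_A(x) = x^4 - 16*x^3 + 96*x^2 - 256*x + 256
which factors as (x - 4)^4. The eigenvalues (with algebraic multiplicities) are λ = 4 with multiplicity 4.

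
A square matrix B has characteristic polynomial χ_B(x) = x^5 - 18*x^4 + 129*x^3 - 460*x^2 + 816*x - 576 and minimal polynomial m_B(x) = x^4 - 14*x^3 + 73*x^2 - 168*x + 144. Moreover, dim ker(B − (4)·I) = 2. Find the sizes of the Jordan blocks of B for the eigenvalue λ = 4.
Block sizes for λ = 4: [2, 1]

Step 1 — from the characteristic polynomial, algebraic multiplicity of λ = 4 is 3. From dim ker(B − (4)·I) = 2, there are exactly 2 Jordan blocks for λ = 4.
Step 2 — from the minimal polynomial, the factor (x − 4)^2 tells us the largest block for λ = 4 has size 2.
Step 3 — with total size 3, 2 blocks, and largest block 2, the block sizes (in nonincreasing order) are [2, 1].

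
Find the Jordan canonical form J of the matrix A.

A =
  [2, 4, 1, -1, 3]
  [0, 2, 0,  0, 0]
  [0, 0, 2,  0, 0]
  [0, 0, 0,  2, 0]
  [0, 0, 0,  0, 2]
J_2(2) ⊕ J_1(2) ⊕ J_1(2) ⊕ J_1(2)

The characteristic polynomial is
  det(x·I − A) = x^5 - 10*x^4 + 40*x^3 - 80*x^2 + 80*x - 32 = (x - 2)^5

Eigenvalues and multiplicities (the geometric multiplicity of λ is n − rank(A − λI), which equals the number of Jordan blocks for λ):
  λ = 2: algebraic multiplicity = 5, geometric multiplicity = 4

Determining the block sizes for each eigenvalue:
  λ = 2: 4 blocks summing to 5 forces exactly one block of size 2 and the rest size 1 → block sizes [2, 1, 1, 1]

Assembling the blocks gives a Jordan form
J =
  [2, 1, 0, 0, 0]
  [0, 2, 0, 0, 0]
  [0, 0, 2, 0, 0]
  [0, 0, 0, 2, 0]
  [0, 0, 0, 0, 2]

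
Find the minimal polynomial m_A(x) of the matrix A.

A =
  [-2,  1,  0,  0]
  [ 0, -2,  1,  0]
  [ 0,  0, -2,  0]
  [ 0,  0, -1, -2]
x^3 + 6*x^2 + 12*x + 8

The characteristic polynomial is χ_A(x) = (x + 2)^4, so the eigenvalues are known. The minimal polynomial is
  m_A(x) = Π_λ (x − λ)^{k_λ}
where k_λ is the size of the *largest* Jordan block for λ (equivalently, the smallest k with (A − λI)^k v = 0 for every generalised eigenvector v of λ).

  λ = -2: largest Jordan block has size 3, contributing (x + 2)^3

So m_A(x) = (x + 2)^3 = x^3 + 6*x^2 + 12*x + 8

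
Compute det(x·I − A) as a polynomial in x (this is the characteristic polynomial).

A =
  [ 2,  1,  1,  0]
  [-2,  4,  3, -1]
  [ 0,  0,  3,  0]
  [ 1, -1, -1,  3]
x^4 - 12*x^3 + 54*x^2 - 108*x + 81

Expanding det(x·I − A) (e.g. by cofactor expansion or by noting that A is similar to its Jordan form J, which has the same characteristic polynomial as A) gives
  χ_A(x) = x^4 - 12*x^3 + 54*x^2 - 108*x + 81
which factors as (x - 3)^4. The eigenvalues (with algebraic multiplicities) are λ = 3 with multiplicity 4.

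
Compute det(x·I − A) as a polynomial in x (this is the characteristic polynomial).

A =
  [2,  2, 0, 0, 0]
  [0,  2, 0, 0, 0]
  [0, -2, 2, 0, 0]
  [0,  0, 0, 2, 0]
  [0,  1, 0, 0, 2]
x^5 - 10*x^4 + 40*x^3 - 80*x^2 + 80*x - 32

Expanding det(x·I − A) (e.g. by cofactor expansion or by noting that A is similar to its Jordan form J, which has the same characteristic polynomial as A) gives
  χ_A(x) = x^5 - 10*x^4 + 40*x^3 - 80*x^2 + 80*x - 32
which factors as (x - 2)^5. The eigenvalues (with algebraic multiplicities) are λ = 2 with multiplicity 5.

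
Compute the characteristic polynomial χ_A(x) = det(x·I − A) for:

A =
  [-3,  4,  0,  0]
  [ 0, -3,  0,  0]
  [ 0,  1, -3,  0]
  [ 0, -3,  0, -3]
x^4 + 12*x^3 + 54*x^2 + 108*x + 81

Expanding det(x·I − A) (e.g. by cofactor expansion or by noting that A is similar to its Jordan form J, which has the same characteristic polynomial as A) gives
  χ_A(x) = x^4 + 12*x^3 + 54*x^2 + 108*x + 81
which factors as (x + 3)^4. The eigenvalues (with algebraic multiplicities) are λ = -3 with multiplicity 4.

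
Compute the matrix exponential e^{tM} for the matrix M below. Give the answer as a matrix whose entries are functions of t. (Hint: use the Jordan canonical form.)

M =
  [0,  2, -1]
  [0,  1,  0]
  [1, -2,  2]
e^{tM} =
  [-t*exp(t) + exp(t), 2*t*exp(t), -t*exp(t)]
  [0, exp(t), 0]
  [t*exp(t), -2*t*exp(t), t*exp(t) + exp(t)]

Strategy: write M = P · J · P⁻¹ where J is a Jordan canonical form, so e^{tM} = P · e^{tJ} · P⁻¹, and e^{tJ} can be computed block-by-block.

M has Jordan form
J =
  [1, 1, 0]
  [0, 1, 0]
  [0, 0, 1]
(up to reordering of blocks).

Per-block formulas:
  For a 2×2 Jordan block J_2(1): exp(t · J_2(1)) = e^(1t)·(I + t·N), where N is the 2×2 nilpotent shift.
  For a 1×1 block at λ = 1: exp(t · [1]) = [e^(1t)].

After assembling e^{tJ} and conjugating by P, we get:

e^{tM} =
  [-t*exp(t) + exp(t), 2*t*exp(t), -t*exp(t)]
  [0, exp(t), 0]
  [t*exp(t), -2*t*exp(t), t*exp(t) + exp(t)]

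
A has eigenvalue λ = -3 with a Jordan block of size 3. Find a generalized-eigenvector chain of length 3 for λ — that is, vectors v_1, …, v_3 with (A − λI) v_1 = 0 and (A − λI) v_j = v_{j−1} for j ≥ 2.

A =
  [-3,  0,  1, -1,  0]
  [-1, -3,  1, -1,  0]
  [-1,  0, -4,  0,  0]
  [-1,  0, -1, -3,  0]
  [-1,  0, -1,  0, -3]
A Jordan chain for λ = -3 of length 3:
v_1 = (0, -1, 0, 0, 0)ᵀ
v_2 = (1, 1, -1, -1, -1)ᵀ
v_3 = (0, 0, 1, 0, 0)ᵀ

Let N = A − (-3)·I. We want v_3 with N^3 v_3 = 0 but N^2 v_3 ≠ 0; then v_{j-1} := N · v_j for j = 3, …, 2.

Pick v_3 = (0, 0, 1, 0, 0)ᵀ.
Then v_2 = N · v_3 = (1, 1, -1, -1, -1)ᵀ.
Then v_1 = N · v_2 = (0, -1, 0, 0, 0)ᵀ.

Sanity check: (A − (-3)·I) v_1 = (0, 0, 0, 0, 0)ᵀ = 0. ✓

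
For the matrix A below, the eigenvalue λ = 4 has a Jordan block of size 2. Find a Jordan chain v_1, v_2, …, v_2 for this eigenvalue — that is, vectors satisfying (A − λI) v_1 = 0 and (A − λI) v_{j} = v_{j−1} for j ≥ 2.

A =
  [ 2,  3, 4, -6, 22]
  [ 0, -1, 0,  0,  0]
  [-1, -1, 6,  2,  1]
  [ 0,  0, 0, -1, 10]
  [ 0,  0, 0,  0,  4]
A Jordan chain for λ = 4 of length 2:
v_1 = (-2, 0, -1, 0, 0)ᵀ
v_2 = (1, 0, 0, 0, 0)ᵀ

Let N = A − (4)·I. We want v_2 with N^2 v_2 = 0 but N^1 v_2 ≠ 0; then v_{j-1} := N · v_j for j = 2, …, 2.

Pick v_2 = (1, 0, 0, 0, 0)ᵀ.
Then v_1 = N · v_2 = (-2, 0, -1, 0, 0)ᵀ.

Sanity check: (A − (4)·I) v_1 = (0, 0, 0, 0, 0)ᵀ = 0. ✓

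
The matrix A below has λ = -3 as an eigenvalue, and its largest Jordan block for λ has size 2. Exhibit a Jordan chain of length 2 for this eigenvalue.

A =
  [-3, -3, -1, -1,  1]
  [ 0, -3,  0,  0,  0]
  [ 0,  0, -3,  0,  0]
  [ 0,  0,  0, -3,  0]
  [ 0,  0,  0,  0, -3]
A Jordan chain for λ = -3 of length 2:
v_1 = (-3, 0, 0, 0, 0)ᵀ
v_2 = (0, 1, 0, 0, 0)ᵀ

Let N = A − (-3)·I. We want v_2 with N^2 v_2 = 0 but N^1 v_2 ≠ 0; then v_{j-1} := N · v_j for j = 2, …, 2.

Pick v_2 = (0, 1, 0, 0, 0)ᵀ.
Then v_1 = N · v_2 = (-3, 0, 0, 0, 0)ᵀ.

Sanity check: (A − (-3)·I) v_1 = (0, 0, 0, 0, 0)ᵀ = 0. ✓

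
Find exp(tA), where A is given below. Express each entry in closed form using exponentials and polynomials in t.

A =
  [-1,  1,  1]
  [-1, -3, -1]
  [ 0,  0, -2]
e^{tA} =
  [t*exp(-2*t) + exp(-2*t), t*exp(-2*t), t*exp(-2*t)]
  [-t*exp(-2*t), -t*exp(-2*t) + exp(-2*t), -t*exp(-2*t)]
  [0, 0, exp(-2*t)]

Strategy: write A = P · J · P⁻¹ where J is a Jordan canonical form, so e^{tA} = P · e^{tJ} · P⁻¹, and e^{tJ} can be computed block-by-block.

A has Jordan form
J =
  [-2,  1,  0]
  [ 0, -2,  0]
  [ 0,  0, -2]
(up to reordering of blocks).

Per-block formulas:
  For a 2×2 Jordan block J_2(-2): exp(t · J_2(-2)) = e^(-2t)·(I + t·N), where N is the 2×2 nilpotent shift.
  For a 1×1 block at λ = -2: exp(t · [-2]) = [e^(-2t)].

After assembling e^{tJ} and conjugating by P, we get:

e^{tA} =
  [t*exp(-2*t) + exp(-2*t), t*exp(-2*t), t*exp(-2*t)]
  [-t*exp(-2*t), -t*exp(-2*t) + exp(-2*t), -t*exp(-2*t)]
  [0, 0, exp(-2*t)]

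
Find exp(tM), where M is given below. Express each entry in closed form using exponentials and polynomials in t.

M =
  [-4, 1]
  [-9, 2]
e^{tM} =
  [-3*t*exp(-t) + exp(-t), t*exp(-t)]
  [-9*t*exp(-t), 3*t*exp(-t) + exp(-t)]

Strategy: write M = P · J · P⁻¹ where J is a Jordan canonical form, so e^{tM} = P · e^{tJ} · P⁻¹, and e^{tJ} can be computed block-by-block.

M has Jordan form
J =
  [-1,  1]
  [ 0, -1]
(up to reordering of blocks).

Per-block formulas:
  For a 2×2 Jordan block J_2(-1): exp(t · J_2(-1)) = e^(-1t)·(I + t·N), where N is the 2×2 nilpotent shift.

After assembling e^{tJ} and conjugating by P, we get:

e^{tM} =
  [-3*t*exp(-t) + exp(-t), t*exp(-t)]
  [-9*t*exp(-t), 3*t*exp(-t) + exp(-t)]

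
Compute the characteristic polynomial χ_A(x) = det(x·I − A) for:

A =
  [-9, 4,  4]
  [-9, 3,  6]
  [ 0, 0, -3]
x^3 + 9*x^2 + 27*x + 27

Expanding det(x·I − A) (e.g. by cofactor expansion or by noting that A is similar to its Jordan form J, which has the same characteristic polynomial as A) gives
  χ_A(x) = x^3 + 9*x^2 + 27*x + 27
which factors as (x + 3)^3. The eigenvalues (with algebraic multiplicities) are λ = -3 with multiplicity 3.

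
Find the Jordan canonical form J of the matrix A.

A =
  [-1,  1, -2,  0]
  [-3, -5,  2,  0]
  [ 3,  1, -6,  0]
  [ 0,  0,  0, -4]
J_2(-4) ⊕ J_1(-4) ⊕ J_1(-4)

The characteristic polynomial is
  det(x·I − A) = x^4 + 16*x^3 + 96*x^2 + 256*x + 256 = (x + 4)^4

Eigenvalues and multiplicities (the geometric multiplicity of λ is n − rank(A − λI), which equals the number of Jordan blocks for λ):
  λ = -4: algebraic multiplicity = 4, geometric multiplicity = 3

Determining the block sizes for each eigenvalue:
  λ = -4: 3 blocks summing to 4 forces exactly one block of size 2 and the rest size 1 → block sizes [2, 1, 1]

Assembling the blocks gives a Jordan form
J =
  [-4,  1,  0,  0]
  [ 0, -4,  0,  0]
  [ 0,  0, -4,  0]
  [ 0,  0,  0, -4]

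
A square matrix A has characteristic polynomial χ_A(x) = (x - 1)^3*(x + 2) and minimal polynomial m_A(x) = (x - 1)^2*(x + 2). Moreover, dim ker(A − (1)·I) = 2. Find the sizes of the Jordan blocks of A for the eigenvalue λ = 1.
Block sizes for λ = 1: [2, 1]

Step 1 — from the characteristic polynomial, algebraic multiplicity of λ = 1 is 3. From dim ker(A − (1)·I) = 2, there are exactly 2 Jordan blocks for λ = 1.
Step 2 — from the minimal polynomial, the factor (x − 1)^2 tells us the largest block for λ = 1 has size 2.
Step 3 — with total size 3, 2 blocks, and largest block 2, the block sizes (in nonincreasing order) are [2, 1].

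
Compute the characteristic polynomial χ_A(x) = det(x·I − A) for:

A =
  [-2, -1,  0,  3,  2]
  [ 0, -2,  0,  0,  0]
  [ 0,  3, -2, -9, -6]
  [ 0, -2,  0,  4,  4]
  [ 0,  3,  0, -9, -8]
x^5 + 10*x^4 + 40*x^3 + 80*x^2 + 80*x + 32

Expanding det(x·I − A) (e.g. by cofactor expansion or by noting that A is similar to its Jordan form J, which has the same characteristic polynomial as A) gives
  χ_A(x) = x^5 + 10*x^4 + 40*x^3 + 80*x^2 + 80*x + 32
which factors as (x + 2)^5. The eigenvalues (with algebraic multiplicities) are λ = -2 with multiplicity 5.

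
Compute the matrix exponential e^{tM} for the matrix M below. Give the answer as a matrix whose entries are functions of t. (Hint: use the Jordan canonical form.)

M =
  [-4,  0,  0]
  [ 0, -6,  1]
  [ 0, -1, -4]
e^{tM} =
  [exp(-4*t), 0, 0]
  [0, -t*exp(-5*t) + exp(-5*t), t*exp(-5*t)]
  [0, -t*exp(-5*t), t*exp(-5*t) + exp(-5*t)]

Strategy: write M = P · J · P⁻¹ where J is a Jordan canonical form, so e^{tM} = P · e^{tJ} · P⁻¹, and e^{tJ} can be computed block-by-block.

M has Jordan form
J =
  [-5,  1,  0]
  [ 0, -5,  0]
  [ 0,  0, -4]
(up to reordering of blocks).

Per-block formulas:
  For a 2×2 Jordan block J_2(-5): exp(t · J_2(-5)) = e^(-5t)·(I + t·N), where N is the 2×2 nilpotent shift.
  For a 1×1 block at λ = -4: exp(t · [-4]) = [e^(-4t)].

After assembling e^{tJ} and conjugating by P, we get:

e^{tM} =
  [exp(-4*t), 0, 0]
  [0, -t*exp(-5*t) + exp(-5*t), t*exp(-5*t)]
  [0, -t*exp(-5*t), t*exp(-5*t) + exp(-5*t)]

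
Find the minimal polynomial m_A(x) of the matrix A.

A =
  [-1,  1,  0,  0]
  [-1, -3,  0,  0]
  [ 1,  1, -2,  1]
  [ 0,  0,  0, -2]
x^2 + 4*x + 4

The characteristic polynomial is χ_A(x) = (x + 2)^4, so the eigenvalues are known. The minimal polynomial is
  m_A(x) = Π_λ (x − λ)^{k_λ}
where k_λ is the size of the *largest* Jordan block for λ (equivalently, the smallest k with (A − λI)^k v = 0 for every generalised eigenvector v of λ).

  λ = -2: largest Jordan block has size 2, contributing (x + 2)^2

So m_A(x) = (x + 2)^2 = x^2 + 4*x + 4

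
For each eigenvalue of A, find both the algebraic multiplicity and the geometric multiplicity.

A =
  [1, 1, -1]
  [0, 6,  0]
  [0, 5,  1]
λ = 1: alg = 2, geom = 1; λ = 6: alg = 1, geom = 1

Step 1 — factor the characteristic polynomial to read off the algebraic multiplicities:
  χ_A(x) = (x - 6)*(x - 1)^2

Step 2 — compute geometric multiplicities via the rank-nullity identity g(λ) = n − rank(A − λI):
  rank(A − (1)·I) = 2, so dim ker(A − (1)·I) = n − 2 = 1
  rank(A − (6)·I) = 2, so dim ker(A − (6)·I) = n − 2 = 1

Summary:
  λ = 1: algebraic multiplicity = 2, geometric multiplicity = 1
  λ = 6: algebraic multiplicity = 1, geometric multiplicity = 1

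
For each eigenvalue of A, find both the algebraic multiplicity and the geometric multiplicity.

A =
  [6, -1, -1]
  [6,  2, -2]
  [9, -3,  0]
λ = 2: alg = 1, geom = 1; λ = 3: alg = 2, geom = 1

Step 1 — factor the characteristic polynomial to read off the algebraic multiplicities:
  χ_A(x) = (x - 3)^2*(x - 2)

Step 2 — compute geometric multiplicities via the rank-nullity identity g(λ) = n − rank(A − λI):
  rank(A − (2)·I) = 2, so dim ker(A − (2)·I) = n − 2 = 1
  rank(A − (3)·I) = 2, so dim ker(A − (3)·I) = n − 2 = 1

Summary:
  λ = 2: algebraic multiplicity = 1, geometric multiplicity = 1
  λ = 3: algebraic multiplicity = 2, geometric multiplicity = 1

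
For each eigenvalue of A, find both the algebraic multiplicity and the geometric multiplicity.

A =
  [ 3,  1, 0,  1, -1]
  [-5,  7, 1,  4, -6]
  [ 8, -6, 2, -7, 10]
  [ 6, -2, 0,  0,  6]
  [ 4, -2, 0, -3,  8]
λ = 4: alg = 5, geom = 2

Step 1 — factor the characteristic polynomial to read off the algebraic multiplicities:
  χ_A(x) = (x - 4)^5

Step 2 — compute geometric multiplicities via the rank-nullity identity g(λ) = n − rank(A − λI):
  rank(A − (4)·I) = 3, so dim ker(A − (4)·I) = n − 3 = 2

Summary:
  λ = 4: algebraic multiplicity = 5, geometric multiplicity = 2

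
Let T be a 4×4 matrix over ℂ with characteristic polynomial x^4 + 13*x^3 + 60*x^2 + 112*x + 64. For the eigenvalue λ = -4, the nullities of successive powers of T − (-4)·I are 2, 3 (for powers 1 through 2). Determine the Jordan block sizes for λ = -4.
Block sizes for λ = -4: [2, 1]

From the dimensions of kernels of powers, the number of Jordan blocks of size at least j is d_j − d_{j−1} where d_j = dim ker(N^j) (with d_0 = 0). Computing the differences gives [2, 1].
The number of blocks of size exactly k is (#blocks of size ≥ k) − (#blocks of size ≥ k + 1), so the partition is: 1 block(s) of size 1, 1 block(s) of size 2.
In nonincreasing order the block sizes are [2, 1].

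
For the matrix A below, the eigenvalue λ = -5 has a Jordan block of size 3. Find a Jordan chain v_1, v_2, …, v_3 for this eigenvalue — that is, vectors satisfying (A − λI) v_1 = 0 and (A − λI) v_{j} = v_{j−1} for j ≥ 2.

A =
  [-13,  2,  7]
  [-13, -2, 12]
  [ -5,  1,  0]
A Jordan chain for λ = -5 of length 3:
v_1 = (3, 5, 2)ᵀ
v_2 = (-8, -13, -5)ᵀ
v_3 = (1, 0, 0)ᵀ

Let N = A − (-5)·I. We want v_3 with N^3 v_3 = 0 but N^2 v_3 ≠ 0; then v_{j-1} := N · v_j for j = 3, …, 2.

Pick v_3 = (1, 0, 0)ᵀ.
Then v_2 = N · v_3 = (-8, -13, -5)ᵀ.
Then v_1 = N · v_2 = (3, 5, 2)ᵀ.

Sanity check: (A − (-5)·I) v_1 = (0, 0, 0)ᵀ = 0. ✓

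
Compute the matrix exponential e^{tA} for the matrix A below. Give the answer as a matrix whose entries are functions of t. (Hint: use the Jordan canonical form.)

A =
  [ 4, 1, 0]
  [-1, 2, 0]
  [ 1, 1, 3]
e^{tA} =
  [t*exp(3*t) + exp(3*t), t*exp(3*t), 0]
  [-t*exp(3*t), -t*exp(3*t) + exp(3*t), 0]
  [t*exp(3*t), t*exp(3*t), exp(3*t)]

Strategy: write A = P · J · P⁻¹ where J is a Jordan canonical form, so e^{tA} = P · e^{tJ} · P⁻¹, and e^{tJ} can be computed block-by-block.

A has Jordan form
J =
  [3, 1, 0]
  [0, 3, 0]
  [0, 0, 3]
(up to reordering of blocks).

Per-block formulas:
  For a 1×1 block at λ = 3: exp(t · [3]) = [e^(3t)].
  For a 2×2 Jordan block J_2(3): exp(t · J_2(3)) = e^(3t)·(I + t·N), where N is the 2×2 nilpotent shift.

After assembling e^{tJ} and conjugating by P, we get:

e^{tA} =
  [t*exp(3*t) + exp(3*t), t*exp(3*t), 0]
  [-t*exp(3*t), -t*exp(3*t) + exp(3*t), 0]
  [t*exp(3*t), t*exp(3*t), exp(3*t)]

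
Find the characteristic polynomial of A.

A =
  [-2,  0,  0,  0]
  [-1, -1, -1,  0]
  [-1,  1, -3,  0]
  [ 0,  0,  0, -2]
x^4 + 8*x^3 + 24*x^2 + 32*x + 16

Expanding det(x·I − A) (e.g. by cofactor expansion or by noting that A is similar to its Jordan form J, which has the same characteristic polynomial as A) gives
  χ_A(x) = x^4 + 8*x^3 + 24*x^2 + 32*x + 16
which factors as (x + 2)^4. The eigenvalues (with algebraic multiplicities) are λ = -2 with multiplicity 4.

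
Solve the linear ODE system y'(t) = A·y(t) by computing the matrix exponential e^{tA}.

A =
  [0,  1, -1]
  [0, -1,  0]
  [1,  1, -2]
e^{tA} =
  [t*exp(-t) + exp(-t), t*exp(-t), -t*exp(-t)]
  [0, exp(-t), 0]
  [t*exp(-t), t*exp(-t), -t*exp(-t) + exp(-t)]

Strategy: write A = P · J · P⁻¹ where J is a Jordan canonical form, so e^{tA} = P · e^{tJ} · P⁻¹, and e^{tJ} can be computed block-by-block.

A has Jordan form
J =
  [-1,  1,  0]
  [ 0, -1,  0]
  [ 0,  0, -1]
(up to reordering of blocks).

Per-block formulas:
  For a 1×1 block at λ = -1: exp(t · [-1]) = [e^(-1t)].
  For a 2×2 Jordan block J_2(-1): exp(t · J_2(-1)) = e^(-1t)·(I + t·N), where N is the 2×2 nilpotent shift.

After assembling e^{tJ} and conjugating by P, we get:

e^{tA} =
  [t*exp(-t) + exp(-t), t*exp(-t), -t*exp(-t)]
  [0, exp(-t), 0]
  [t*exp(-t), t*exp(-t), -t*exp(-t) + exp(-t)]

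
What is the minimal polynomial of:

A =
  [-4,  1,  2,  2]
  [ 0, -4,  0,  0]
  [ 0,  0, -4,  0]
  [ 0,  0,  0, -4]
x^2 + 8*x + 16

The characteristic polynomial is χ_A(x) = (x + 4)^4, so the eigenvalues are known. The minimal polynomial is
  m_A(x) = Π_λ (x − λ)^{k_λ}
where k_λ is the size of the *largest* Jordan block for λ (equivalently, the smallest k with (A − λI)^k v = 0 for every generalised eigenvector v of λ).

  λ = -4: largest Jordan block has size 2, contributing (x + 4)^2

So m_A(x) = (x + 4)^2 = x^2 + 8*x + 16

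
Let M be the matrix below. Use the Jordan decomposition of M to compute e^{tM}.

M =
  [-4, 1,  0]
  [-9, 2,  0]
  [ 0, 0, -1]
e^{tM} =
  [-3*t*exp(-t) + exp(-t), t*exp(-t), 0]
  [-9*t*exp(-t), 3*t*exp(-t) + exp(-t), 0]
  [0, 0, exp(-t)]

Strategy: write M = P · J · P⁻¹ where J is a Jordan canonical form, so e^{tM} = P · e^{tJ} · P⁻¹, and e^{tJ} can be computed block-by-block.

M has Jordan form
J =
  [-1,  1,  0]
  [ 0, -1,  0]
  [ 0,  0, -1]
(up to reordering of blocks).

Per-block formulas:
  For a 2×2 Jordan block J_2(-1): exp(t · J_2(-1)) = e^(-1t)·(I + t·N), where N is the 2×2 nilpotent shift.
  For a 1×1 block at λ = -1: exp(t · [-1]) = [e^(-1t)].

After assembling e^{tJ} and conjugating by P, we get:

e^{tM} =
  [-3*t*exp(-t) + exp(-t), t*exp(-t), 0]
  [-9*t*exp(-t), 3*t*exp(-t) + exp(-t), 0]
  [0, 0, exp(-t)]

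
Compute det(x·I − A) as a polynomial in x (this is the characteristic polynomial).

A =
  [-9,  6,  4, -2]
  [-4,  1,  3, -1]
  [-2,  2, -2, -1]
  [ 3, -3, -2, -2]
x^4 + 12*x^3 + 54*x^2 + 108*x + 81

Expanding det(x·I − A) (e.g. by cofactor expansion or by noting that A is similar to its Jordan form J, which has the same characteristic polynomial as A) gives
  χ_A(x) = x^4 + 12*x^3 + 54*x^2 + 108*x + 81
which factors as (x + 3)^4. The eigenvalues (with algebraic multiplicities) are λ = -3 with multiplicity 4.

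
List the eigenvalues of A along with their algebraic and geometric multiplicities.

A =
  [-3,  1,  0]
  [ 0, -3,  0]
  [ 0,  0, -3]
λ = -3: alg = 3, geom = 2

Step 1 — factor the characteristic polynomial to read off the algebraic multiplicities:
  χ_A(x) = (x + 3)^3

Step 2 — compute geometric multiplicities via the rank-nullity identity g(λ) = n − rank(A − λI):
  rank(A − (-3)·I) = 1, so dim ker(A − (-3)·I) = n − 1 = 2

Summary:
  λ = -3: algebraic multiplicity = 3, geometric multiplicity = 2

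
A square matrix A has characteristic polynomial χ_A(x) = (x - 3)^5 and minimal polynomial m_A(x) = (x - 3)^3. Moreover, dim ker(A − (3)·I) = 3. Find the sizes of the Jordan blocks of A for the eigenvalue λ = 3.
Block sizes for λ = 3: [3, 1, 1]

Step 1 — from the characteristic polynomial, algebraic multiplicity of λ = 3 is 5. From dim ker(A − (3)·I) = 3, there are exactly 3 Jordan blocks for λ = 3.
Step 2 — from the minimal polynomial, the factor (x − 3)^3 tells us the largest block for λ = 3 has size 3.
Step 3 — with total size 5, 3 blocks, and largest block 3, the block sizes (in nonincreasing order) are [3, 1, 1].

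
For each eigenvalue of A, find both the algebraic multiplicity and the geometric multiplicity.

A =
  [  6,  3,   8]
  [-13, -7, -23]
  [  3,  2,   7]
λ = 2: alg = 3, geom = 1

Step 1 — factor the characteristic polynomial to read off the algebraic multiplicities:
  χ_A(x) = (x - 2)^3

Step 2 — compute geometric multiplicities via the rank-nullity identity g(λ) = n − rank(A − λI):
  rank(A − (2)·I) = 2, so dim ker(A − (2)·I) = n − 2 = 1

Summary:
  λ = 2: algebraic multiplicity = 3, geometric multiplicity = 1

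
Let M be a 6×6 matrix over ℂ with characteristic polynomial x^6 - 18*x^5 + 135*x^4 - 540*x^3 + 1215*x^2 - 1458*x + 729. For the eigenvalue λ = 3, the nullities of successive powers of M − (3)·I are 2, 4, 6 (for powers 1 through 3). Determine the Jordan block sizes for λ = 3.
Block sizes for λ = 3: [3, 3]

From the dimensions of kernels of powers, the number of Jordan blocks of size at least j is d_j − d_{j−1} where d_j = dim ker(N^j) (with d_0 = 0). Computing the differences gives [2, 2, 2].
The number of blocks of size exactly k is (#blocks of size ≥ k) − (#blocks of size ≥ k + 1), so the partition is: 2 block(s) of size 3.
In nonincreasing order the block sizes are [3, 3].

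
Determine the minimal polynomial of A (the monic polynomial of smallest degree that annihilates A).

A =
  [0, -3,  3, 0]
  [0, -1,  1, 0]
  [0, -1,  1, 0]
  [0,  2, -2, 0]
x^2

The characteristic polynomial is χ_A(x) = x^4, so the eigenvalues are known. The minimal polynomial is
  m_A(x) = Π_λ (x − λ)^{k_λ}
where k_λ is the size of the *largest* Jordan block for λ (equivalently, the smallest k with (A − λI)^k v = 0 for every generalised eigenvector v of λ).

  λ = 0: largest Jordan block has size 2, contributing (x − 0)^2

So m_A(x) = x^2 = x^2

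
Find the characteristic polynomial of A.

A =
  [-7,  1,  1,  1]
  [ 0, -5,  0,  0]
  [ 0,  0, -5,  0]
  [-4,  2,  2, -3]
x^4 + 20*x^3 + 150*x^2 + 500*x + 625

Expanding det(x·I − A) (e.g. by cofactor expansion or by noting that A is similar to its Jordan form J, which has the same characteristic polynomial as A) gives
  χ_A(x) = x^4 + 20*x^3 + 150*x^2 + 500*x + 625
which factors as (x + 5)^4. The eigenvalues (with algebraic multiplicities) are λ = -5 with multiplicity 4.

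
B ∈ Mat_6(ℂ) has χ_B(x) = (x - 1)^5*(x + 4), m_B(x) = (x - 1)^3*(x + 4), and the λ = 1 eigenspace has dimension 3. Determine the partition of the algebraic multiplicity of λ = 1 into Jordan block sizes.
Block sizes for λ = 1: [3, 1, 1]

Step 1 — from the characteristic polynomial, algebraic multiplicity of λ = 1 is 5. From dim ker(B − (1)·I) = 3, there are exactly 3 Jordan blocks for λ = 1.
Step 2 — from the minimal polynomial, the factor (x − 1)^3 tells us the largest block for λ = 1 has size 3.
Step 3 — with total size 5, 3 blocks, and largest block 3, the block sizes (in nonincreasing order) are [3, 1, 1].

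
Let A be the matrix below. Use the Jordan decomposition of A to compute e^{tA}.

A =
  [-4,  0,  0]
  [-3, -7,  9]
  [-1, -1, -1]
e^{tA} =
  [exp(-4*t), 0, 0]
  [-3*t*exp(-4*t), -3*t*exp(-4*t) + exp(-4*t), 9*t*exp(-4*t)]
  [-t*exp(-4*t), -t*exp(-4*t), 3*t*exp(-4*t) + exp(-4*t)]

Strategy: write A = P · J · P⁻¹ where J is a Jordan canonical form, so e^{tA} = P · e^{tJ} · P⁻¹, and e^{tJ} can be computed block-by-block.

A has Jordan form
J =
  [-4,  1,  0]
  [ 0, -4,  0]
  [ 0,  0, -4]
(up to reordering of blocks).

Per-block formulas:
  For a 1×1 block at λ = -4: exp(t · [-4]) = [e^(-4t)].
  For a 2×2 Jordan block J_2(-4): exp(t · J_2(-4)) = e^(-4t)·(I + t·N), where N is the 2×2 nilpotent shift.

After assembling e^{tJ} and conjugating by P, we get:

e^{tA} =
  [exp(-4*t), 0, 0]
  [-3*t*exp(-4*t), -3*t*exp(-4*t) + exp(-4*t), 9*t*exp(-4*t)]
  [-t*exp(-4*t), -t*exp(-4*t), 3*t*exp(-4*t) + exp(-4*t)]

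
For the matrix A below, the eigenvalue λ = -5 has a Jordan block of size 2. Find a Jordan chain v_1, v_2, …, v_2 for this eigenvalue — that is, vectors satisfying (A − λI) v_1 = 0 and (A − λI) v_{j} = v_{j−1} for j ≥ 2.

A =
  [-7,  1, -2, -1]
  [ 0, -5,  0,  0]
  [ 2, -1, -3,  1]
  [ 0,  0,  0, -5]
A Jordan chain for λ = -5 of length 2:
v_1 = (-2, 0, 2, 0)ᵀ
v_2 = (1, 0, 0, 0)ᵀ

Let N = A − (-5)·I. We want v_2 with N^2 v_2 = 0 but N^1 v_2 ≠ 0; then v_{j-1} := N · v_j for j = 2, …, 2.

Pick v_2 = (1, 0, 0, 0)ᵀ.
Then v_1 = N · v_2 = (-2, 0, 2, 0)ᵀ.

Sanity check: (A − (-5)·I) v_1 = (0, 0, 0, 0)ᵀ = 0. ✓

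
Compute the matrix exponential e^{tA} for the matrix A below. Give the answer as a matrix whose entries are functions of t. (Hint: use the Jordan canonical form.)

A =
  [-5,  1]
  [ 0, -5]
e^{tA} =
  [exp(-5*t), t*exp(-5*t)]
  [0, exp(-5*t)]

Strategy: write A = P · J · P⁻¹ where J is a Jordan canonical form, so e^{tA} = P · e^{tJ} · P⁻¹, and e^{tJ} can be computed block-by-block.

A has Jordan form
J =
  [-5,  1]
  [ 0, -5]
(up to reordering of blocks).

Per-block formulas:
  For a 2×2 Jordan block J_2(-5): exp(t · J_2(-5)) = e^(-5t)·(I + t·N), where N is the 2×2 nilpotent shift.

After assembling e^{tJ} and conjugating by P, we get:

e^{tA} =
  [exp(-5*t), t*exp(-5*t)]
  [0, exp(-5*t)]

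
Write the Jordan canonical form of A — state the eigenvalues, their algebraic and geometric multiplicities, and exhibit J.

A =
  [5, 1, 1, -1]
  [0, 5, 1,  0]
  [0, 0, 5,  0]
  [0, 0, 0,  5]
J_3(5) ⊕ J_1(5)

The characteristic polynomial is
  det(x·I − A) = x^4 - 20*x^3 + 150*x^2 - 500*x + 625 = (x - 5)^4

Eigenvalues and multiplicities (the geometric multiplicity of λ is n − rank(A − λI), which equals the number of Jordan blocks for λ):
  λ = 5: algebraic multiplicity = 4, geometric multiplicity = 2

Determining the block sizes for each eigenvalue:
  λ = 5: with am = 4 and gm = 2, the partition is not yet determined (e.g. several partitions of 4 into 2 parts exist). Let N = A − (5)·I. Computing rank(N^1) = 2, rank(N^2) = 1, rank(N^3) = 0; the number of blocks of size ≥ j is rank(N^{j−1}) − rank(N^j), giving [2, 1, 1]. So we have 1 block(s) of size 3, 1 block(s) of size 1 → block sizes [3, 1]

Assembling the blocks gives a Jordan form
J =
  [5, 1, 0, 0]
  [0, 5, 1, 0]
  [0, 0, 5, 0]
  [0, 0, 0, 5]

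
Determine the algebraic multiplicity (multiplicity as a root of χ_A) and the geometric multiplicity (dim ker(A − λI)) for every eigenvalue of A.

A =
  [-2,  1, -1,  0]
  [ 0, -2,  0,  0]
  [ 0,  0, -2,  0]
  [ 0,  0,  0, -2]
λ = -2: alg = 4, geom = 3

Step 1 — factor the characteristic polynomial to read off the algebraic multiplicities:
  χ_A(x) = (x + 2)^4

Step 2 — compute geometric multiplicities via the rank-nullity identity g(λ) = n − rank(A − λI):
  rank(A − (-2)·I) = 1, so dim ker(A − (-2)·I) = n − 1 = 3

Summary:
  λ = -2: algebraic multiplicity = 4, geometric multiplicity = 3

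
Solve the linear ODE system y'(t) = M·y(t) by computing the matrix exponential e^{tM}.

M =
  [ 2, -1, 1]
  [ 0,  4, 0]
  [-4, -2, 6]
e^{tM} =
  [-2*t*exp(4*t) + exp(4*t), -t*exp(4*t), t*exp(4*t)]
  [0, exp(4*t), 0]
  [-4*t*exp(4*t), -2*t*exp(4*t), 2*t*exp(4*t) + exp(4*t)]

Strategy: write M = P · J · P⁻¹ where J is a Jordan canonical form, so e^{tM} = P · e^{tJ} · P⁻¹, and e^{tJ} can be computed block-by-block.

M has Jordan form
J =
  [4, 1, 0]
  [0, 4, 0]
  [0, 0, 4]
(up to reordering of blocks).

Per-block formulas:
  For a 1×1 block at λ = 4: exp(t · [4]) = [e^(4t)].
  For a 2×2 Jordan block J_2(4): exp(t · J_2(4)) = e^(4t)·(I + t·N), where N is the 2×2 nilpotent shift.

After assembling e^{tJ} and conjugating by P, we get:

e^{tM} =
  [-2*t*exp(4*t) + exp(4*t), -t*exp(4*t), t*exp(4*t)]
  [0, exp(4*t), 0]
  [-4*t*exp(4*t), -2*t*exp(4*t), 2*t*exp(4*t) + exp(4*t)]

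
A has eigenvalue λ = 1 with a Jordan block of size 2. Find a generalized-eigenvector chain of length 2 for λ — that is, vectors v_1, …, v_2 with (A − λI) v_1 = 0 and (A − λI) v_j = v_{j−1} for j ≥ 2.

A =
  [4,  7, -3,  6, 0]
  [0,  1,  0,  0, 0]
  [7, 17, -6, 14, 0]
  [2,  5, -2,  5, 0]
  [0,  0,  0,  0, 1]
A Jordan chain for λ = 1 of length 2:
v_1 = (3, 0, 7, 2, 0)ᵀ
v_2 = (1, 0, 0, 0, 0)ᵀ

Let N = A − (1)·I. We want v_2 with N^2 v_2 = 0 but N^1 v_2 ≠ 0; then v_{j-1} := N · v_j for j = 2, …, 2.

Pick v_2 = (1, 0, 0, 0, 0)ᵀ.
Then v_1 = N · v_2 = (3, 0, 7, 2, 0)ᵀ.

Sanity check: (A − (1)·I) v_1 = (0, 0, 0, 0, 0)ᵀ = 0. ✓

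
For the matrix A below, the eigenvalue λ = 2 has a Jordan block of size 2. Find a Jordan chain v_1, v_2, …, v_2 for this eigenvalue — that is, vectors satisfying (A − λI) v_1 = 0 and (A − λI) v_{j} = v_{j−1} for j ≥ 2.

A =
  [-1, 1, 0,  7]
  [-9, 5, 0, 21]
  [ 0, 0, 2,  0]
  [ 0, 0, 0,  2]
A Jordan chain for λ = 2 of length 2:
v_1 = (-3, -9, 0, 0)ᵀ
v_2 = (1, 0, 0, 0)ᵀ

Let N = A − (2)·I. We want v_2 with N^2 v_2 = 0 but N^1 v_2 ≠ 0; then v_{j-1} := N · v_j for j = 2, …, 2.

Pick v_2 = (1, 0, 0, 0)ᵀ.
Then v_1 = N · v_2 = (-3, -9, 0, 0)ᵀ.

Sanity check: (A − (2)·I) v_1 = (0, 0, 0, 0)ᵀ = 0. ✓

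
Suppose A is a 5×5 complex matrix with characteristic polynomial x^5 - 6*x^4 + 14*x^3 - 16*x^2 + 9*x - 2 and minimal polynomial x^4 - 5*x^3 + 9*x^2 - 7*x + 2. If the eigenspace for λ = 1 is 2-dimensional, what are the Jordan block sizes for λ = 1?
Block sizes for λ = 1: [3, 1]

Step 1 — from the characteristic polynomial, algebraic multiplicity of λ = 1 is 4. From dim ker(A − (1)·I) = 2, there are exactly 2 Jordan blocks for λ = 1.
Step 2 — from the minimal polynomial, the factor (x − 1)^3 tells us the largest block for λ = 1 has size 3.
Step 3 — with total size 4, 2 blocks, and largest block 3, the block sizes (in nonincreasing order) are [3, 1].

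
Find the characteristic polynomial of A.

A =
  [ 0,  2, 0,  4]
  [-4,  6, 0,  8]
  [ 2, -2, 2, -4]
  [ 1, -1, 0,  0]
x^4 - 8*x^3 + 24*x^2 - 32*x + 16

Expanding det(x·I − A) (e.g. by cofactor expansion or by noting that A is similar to its Jordan form J, which has the same characteristic polynomial as A) gives
  χ_A(x) = x^4 - 8*x^3 + 24*x^2 - 32*x + 16
which factors as (x - 2)^4. The eigenvalues (with algebraic multiplicities) are λ = 2 with multiplicity 4.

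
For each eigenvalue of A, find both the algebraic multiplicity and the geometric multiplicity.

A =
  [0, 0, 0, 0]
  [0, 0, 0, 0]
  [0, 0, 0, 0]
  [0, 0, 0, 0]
λ = 0: alg = 4, geom = 4

Step 1 — factor the characteristic polynomial to read off the algebraic multiplicities:
  χ_A(x) = x^4

Step 2 — compute geometric multiplicities via the rank-nullity identity g(λ) = n − rank(A − λI):
  rank(A − (0)·I) = 0, so dim ker(A − (0)·I) = n − 0 = 4

Summary:
  λ = 0: algebraic multiplicity = 4, geometric multiplicity = 4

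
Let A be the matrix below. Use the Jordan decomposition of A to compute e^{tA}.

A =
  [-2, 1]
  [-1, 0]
e^{tA} =
  [-t*exp(-t) + exp(-t), t*exp(-t)]
  [-t*exp(-t), t*exp(-t) + exp(-t)]

Strategy: write A = P · J · P⁻¹ where J is a Jordan canonical form, so e^{tA} = P · e^{tJ} · P⁻¹, and e^{tJ} can be computed block-by-block.

A has Jordan form
J =
  [-1,  1]
  [ 0, -1]
(up to reordering of blocks).

Per-block formulas:
  For a 2×2 Jordan block J_2(-1): exp(t · J_2(-1)) = e^(-1t)·(I + t·N), where N is the 2×2 nilpotent shift.

After assembling e^{tJ} and conjugating by P, we get:

e^{tA} =
  [-t*exp(-t) + exp(-t), t*exp(-t)]
  [-t*exp(-t), t*exp(-t) + exp(-t)]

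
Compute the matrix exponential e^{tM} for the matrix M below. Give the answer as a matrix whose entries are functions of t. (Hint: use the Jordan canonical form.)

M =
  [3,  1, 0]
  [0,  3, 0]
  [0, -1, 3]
e^{tM} =
  [exp(3*t), t*exp(3*t), 0]
  [0, exp(3*t), 0]
  [0, -t*exp(3*t), exp(3*t)]

Strategy: write M = P · J · P⁻¹ where J is a Jordan canonical form, so e^{tM} = P · e^{tJ} · P⁻¹, and e^{tJ} can be computed block-by-block.

M has Jordan form
J =
  [3, 1, 0]
  [0, 3, 0]
  [0, 0, 3]
(up to reordering of blocks).

Per-block formulas:
  For a 2×2 Jordan block J_2(3): exp(t · J_2(3)) = e^(3t)·(I + t·N), where N is the 2×2 nilpotent shift.
  For a 1×1 block at λ = 3: exp(t · [3]) = [e^(3t)].

After assembling e^{tJ} and conjugating by P, we get:

e^{tM} =
  [exp(3*t), t*exp(3*t), 0]
  [0, exp(3*t), 0]
  [0, -t*exp(3*t), exp(3*t)]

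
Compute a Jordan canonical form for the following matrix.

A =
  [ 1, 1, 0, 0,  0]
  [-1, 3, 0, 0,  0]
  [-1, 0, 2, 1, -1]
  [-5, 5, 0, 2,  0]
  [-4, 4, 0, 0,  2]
J_2(2) ⊕ J_2(2) ⊕ J_1(2)

The characteristic polynomial is
  det(x·I − A) = x^5 - 10*x^4 + 40*x^3 - 80*x^2 + 80*x - 32 = (x - 2)^5

Eigenvalues and multiplicities (the geometric multiplicity of λ is n − rank(A − λI), which equals the number of Jordan blocks for λ):
  λ = 2: algebraic multiplicity = 5, geometric multiplicity = 3

Determining the block sizes for each eigenvalue:
  λ = 2: with am = 5 and gm = 3, the partition is not yet determined (e.g. several partitions of 5 into 3 parts exist). Let N = A − (2)·I. Computing rank(N^1) = 2, rank(N^2) = 0; the number of blocks of size ≥ j is rank(N^{j−1}) − rank(N^j), giving [3, 2]. So we have 2 block(s) of size 2, 1 block(s) of size 1 → block sizes [2, 2, 1]

Assembling the blocks gives a Jordan form
J =
  [2, 1, 0, 0, 0]
  [0, 2, 0, 0, 0]
  [0, 0, 2, 1, 0]
  [0, 0, 0, 2, 0]
  [0, 0, 0, 0, 2]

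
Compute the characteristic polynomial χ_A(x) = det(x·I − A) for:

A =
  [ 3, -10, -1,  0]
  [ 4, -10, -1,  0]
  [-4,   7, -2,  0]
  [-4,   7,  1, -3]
x^4 + 12*x^3 + 54*x^2 + 108*x + 81

Expanding det(x·I − A) (e.g. by cofactor expansion or by noting that A is similar to its Jordan form J, which has the same characteristic polynomial as A) gives
  χ_A(x) = x^4 + 12*x^3 + 54*x^2 + 108*x + 81
which factors as (x + 3)^4. The eigenvalues (with algebraic multiplicities) are λ = -3 with multiplicity 4.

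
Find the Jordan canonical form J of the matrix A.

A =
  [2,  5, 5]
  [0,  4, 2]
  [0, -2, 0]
J_2(2) ⊕ J_1(2)

The characteristic polynomial is
  det(x·I − A) = x^3 - 6*x^2 + 12*x - 8 = (x - 2)^3

Eigenvalues and multiplicities (the geometric multiplicity of λ is n − rank(A − λI), which equals the number of Jordan blocks for λ):
  λ = 2: algebraic multiplicity = 3, geometric multiplicity = 2

Determining the block sizes for each eigenvalue:
  λ = 2: 2 blocks summing to 3 forces exactly one block of size 2 and the rest size 1 → block sizes [2, 1]

Assembling the blocks gives a Jordan form
J =
  [2, 1, 0]
  [0, 2, 0]
  [0, 0, 2]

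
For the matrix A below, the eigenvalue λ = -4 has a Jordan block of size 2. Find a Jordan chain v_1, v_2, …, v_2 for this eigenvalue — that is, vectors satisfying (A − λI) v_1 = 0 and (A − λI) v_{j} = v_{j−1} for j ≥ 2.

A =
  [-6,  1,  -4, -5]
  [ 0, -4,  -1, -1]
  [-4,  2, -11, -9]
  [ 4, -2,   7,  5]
A Jordan chain for λ = -4 of length 2:
v_1 = (-2, 0, -4, 4)ᵀ
v_2 = (1, 0, 0, 0)ᵀ

Let N = A − (-4)·I. We want v_2 with N^2 v_2 = 0 but N^1 v_2 ≠ 0; then v_{j-1} := N · v_j for j = 2, …, 2.

Pick v_2 = (1, 0, 0, 0)ᵀ.
Then v_1 = N · v_2 = (-2, 0, -4, 4)ᵀ.

Sanity check: (A − (-4)·I) v_1 = (0, 0, 0, 0)ᵀ = 0. ✓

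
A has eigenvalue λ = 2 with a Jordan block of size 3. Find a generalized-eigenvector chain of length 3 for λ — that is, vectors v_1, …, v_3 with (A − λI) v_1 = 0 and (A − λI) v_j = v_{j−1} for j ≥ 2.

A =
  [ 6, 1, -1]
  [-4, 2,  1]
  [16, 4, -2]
A Jordan chain for λ = 2 of length 3:
v_1 = (-4, 0, -16)ᵀ
v_2 = (4, -4, 16)ᵀ
v_3 = (1, 0, 0)ᵀ

Let N = A − (2)·I. We want v_3 with N^3 v_3 = 0 but N^2 v_3 ≠ 0; then v_{j-1} := N · v_j for j = 3, …, 2.

Pick v_3 = (1, 0, 0)ᵀ.
Then v_2 = N · v_3 = (4, -4, 16)ᵀ.
Then v_1 = N · v_2 = (-4, 0, -16)ᵀ.

Sanity check: (A − (2)·I) v_1 = (0, 0, 0)ᵀ = 0. ✓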